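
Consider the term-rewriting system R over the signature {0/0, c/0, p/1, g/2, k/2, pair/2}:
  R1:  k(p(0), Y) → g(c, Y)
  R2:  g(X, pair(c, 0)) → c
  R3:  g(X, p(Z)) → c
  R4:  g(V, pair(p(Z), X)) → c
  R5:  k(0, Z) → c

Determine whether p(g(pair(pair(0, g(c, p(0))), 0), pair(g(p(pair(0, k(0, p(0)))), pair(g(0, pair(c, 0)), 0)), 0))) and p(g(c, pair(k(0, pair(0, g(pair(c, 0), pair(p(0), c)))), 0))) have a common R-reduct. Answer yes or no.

Reduce t₁ = p(g(pair(pair(0, g(c, p(0))), 0), pair(g(p(pair(0, k(0, p(0)))), pair(g(0, pair(c, 0)), 0)), 0))):
1. p(g(pair(pair(0, g(c, p(0))), 0), pair(g(p(pair(0, k(0, p(0)))), pair(g(0, pair(c, 0)), 0)), 0)))  →  p(g(pair(pair(0, c), 0), pair(g(p(pair(0, k(0, p(0)))), pair(g(0, pair(c, 0)), 0)), 0)))   [R3 at 1.1.1.2]
2. p(g(pair(pair(0, c), 0), pair(g(p(pair(0, k(0, p(0)))), pair(g(0, pair(c, 0)), 0)), 0)))  →  p(g(pair(pair(0, c), 0), pair(g(p(pair(0, c)), pair(g(0, pair(c, 0)), 0)), 0)))   [R5 at 1.2.1.1.1.2]
3. p(g(pair(pair(0, c), 0), pair(g(p(pair(0, c)), pair(g(0, pair(c, 0)), 0)), 0)))  →  p(g(pair(pair(0, c), 0), pair(g(p(pair(0, c)), pair(c, 0)), 0)))   [R2 at 1.2.1.2.1]
4. p(g(pair(pair(0, c), 0), pair(g(p(pair(0, c)), pair(c, 0)), 0)))  →  p(g(pair(pair(0, c), 0), pair(c, 0)))   [R2 at 1.2.1]
5. p(g(pair(pair(0, c), 0), pair(c, 0)))  →  p(c)   [R2 at 1]

Reduce t₂ = p(g(c, pair(k(0, pair(0, g(pair(c, 0), pair(p(0), c)))), 0))):
1. p(g(c, pair(k(0, pair(0, g(pair(c, 0), pair(p(0), c)))), 0)))  →  p(g(c, pair(c, 0)))   [R5 at 1.2.1]
2. p(g(c, pair(c, 0)))  →  p(c)   [R2 at 1]

yes — NF(t₁) = p(c), NF(t₂) = p(c)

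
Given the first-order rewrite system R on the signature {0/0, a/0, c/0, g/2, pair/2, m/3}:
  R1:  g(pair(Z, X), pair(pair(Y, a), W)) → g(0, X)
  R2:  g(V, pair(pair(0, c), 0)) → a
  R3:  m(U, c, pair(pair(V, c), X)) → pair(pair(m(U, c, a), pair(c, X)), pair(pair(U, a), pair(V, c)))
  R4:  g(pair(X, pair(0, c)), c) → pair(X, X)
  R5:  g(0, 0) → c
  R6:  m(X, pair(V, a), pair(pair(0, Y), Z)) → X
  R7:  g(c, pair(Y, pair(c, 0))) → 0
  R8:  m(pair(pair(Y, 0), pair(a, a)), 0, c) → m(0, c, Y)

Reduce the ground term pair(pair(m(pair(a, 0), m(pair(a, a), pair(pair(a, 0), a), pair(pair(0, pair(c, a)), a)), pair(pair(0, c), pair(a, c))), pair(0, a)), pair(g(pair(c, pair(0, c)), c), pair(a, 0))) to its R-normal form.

1. pair(pair(m(pair(a, 0), m(pair(a, a), pair(pair(a, 0), a), pair(pair(0, pair(c, a)), a)), pair(pair(0, c), pair(a, c))), pair(0, a)), pair(g(pair(c, pair(0, c)), c), pair(a, 0)))  →  pair(pair(m(pair(a, 0), pair(a, a), pair(pair(0, c), pair(a, c))), pair(0, a)), pair(g(pair(c, pair(0, c)), c), pair(a, 0)))   [R6 at 1.1.2]
2. pair(pair(m(pair(a, 0), pair(a, a), pair(pair(0, c), pair(a, c))), pair(0, a)), pair(g(pair(c, pair(0, c)), c), pair(a, 0)))  →  pair(pair(pair(a, 0), pair(0, a)), pair(g(pair(c, pair(0, c)), c), pair(a, 0)))   [R6 at 1.1]
3. pair(pair(pair(a, 0), pair(0, a)), pair(g(pair(c, pair(0, c)), c), pair(a, 0)))  →  pair(pair(pair(a, 0), pair(0, a)), pair(pair(c, c), pair(a, 0)))   [R4 at 2.1]

pair(pair(pair(a, 0), pair(0, a)), pair(pair(c, c), pair(a, 0)))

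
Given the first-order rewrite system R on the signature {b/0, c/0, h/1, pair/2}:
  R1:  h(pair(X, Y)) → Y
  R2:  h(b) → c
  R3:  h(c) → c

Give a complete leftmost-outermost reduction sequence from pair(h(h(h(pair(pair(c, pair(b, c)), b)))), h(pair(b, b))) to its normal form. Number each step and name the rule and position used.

1. pair(h(h(h(pair(pair(c, pair(b, c)), b)))), h(pair(b, b)))  →  pair(h(h(b)), h(pair(b, b)))   [R1 at 1.1.1]
2. pair(h(h(b)), h(pair(b, b)))  →  pair(h(c), h(pair(b, b)))   [R2 at 1.1]
3. pair(h(c), h(pair(b, b)))  →  pair(c, h(pair(b, b)))   [R3 at 1]
4. pair(c, h(pair(b, b)))  →  pair(c, b)   [R1 at 2]

pair(c, b)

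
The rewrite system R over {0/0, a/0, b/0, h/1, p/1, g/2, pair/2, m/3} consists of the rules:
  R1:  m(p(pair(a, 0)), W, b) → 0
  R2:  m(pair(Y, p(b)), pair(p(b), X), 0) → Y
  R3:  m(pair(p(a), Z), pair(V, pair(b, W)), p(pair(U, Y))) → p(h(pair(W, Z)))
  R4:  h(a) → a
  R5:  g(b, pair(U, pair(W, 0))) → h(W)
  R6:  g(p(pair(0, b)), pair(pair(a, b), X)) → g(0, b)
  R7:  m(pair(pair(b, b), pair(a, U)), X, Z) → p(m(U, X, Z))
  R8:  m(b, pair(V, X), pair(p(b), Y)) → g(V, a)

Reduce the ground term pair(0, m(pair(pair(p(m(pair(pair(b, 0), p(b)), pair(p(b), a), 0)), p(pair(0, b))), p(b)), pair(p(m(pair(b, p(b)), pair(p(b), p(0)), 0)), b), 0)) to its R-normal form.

1. pair(0, m(pair(pair(p(m(pair(pair(b, 0), p(b)), pair(p(b), a), 0)), p(pair(0, b))), p(b)), pair(p(m(pair(b, p(b)), pair(p(b), p(0)), 0)), b), 0))  →  pair(0, m(pair(pair(p(pair(b, 0)), p(pair(0, b))), p(b)), pair(p(m(pair(b, p(b)), pair(p(b), p(0)), 0)), b), 0))   [R2 at 2.1.1.1.1]
2. pair(0, m(pair(pair(p(pair(b, 0)), p(pair(0, b))), p(b)), pair(p(m(pair(b, p(b)), pair(p(b), p(0)), 0)), b), 0))  →  pair(0, m(pair(pair(p(pair(b, 0)), p(pair(0, b))), p(b)), pair(p(b), b), 0))   [R2 at 2.2.1.1]
3. pair(0, m(pair(pair(p(pair(b, 0)), p(pair(0, b))), p(b)), pair(p(b), b), 0))  →  pair(0, pair(p(pair(b, 0)), p(pair(0, b))))   [R2 at 2]

pair(0, pair(p(pair(b, 0)), p(pair(0, b))))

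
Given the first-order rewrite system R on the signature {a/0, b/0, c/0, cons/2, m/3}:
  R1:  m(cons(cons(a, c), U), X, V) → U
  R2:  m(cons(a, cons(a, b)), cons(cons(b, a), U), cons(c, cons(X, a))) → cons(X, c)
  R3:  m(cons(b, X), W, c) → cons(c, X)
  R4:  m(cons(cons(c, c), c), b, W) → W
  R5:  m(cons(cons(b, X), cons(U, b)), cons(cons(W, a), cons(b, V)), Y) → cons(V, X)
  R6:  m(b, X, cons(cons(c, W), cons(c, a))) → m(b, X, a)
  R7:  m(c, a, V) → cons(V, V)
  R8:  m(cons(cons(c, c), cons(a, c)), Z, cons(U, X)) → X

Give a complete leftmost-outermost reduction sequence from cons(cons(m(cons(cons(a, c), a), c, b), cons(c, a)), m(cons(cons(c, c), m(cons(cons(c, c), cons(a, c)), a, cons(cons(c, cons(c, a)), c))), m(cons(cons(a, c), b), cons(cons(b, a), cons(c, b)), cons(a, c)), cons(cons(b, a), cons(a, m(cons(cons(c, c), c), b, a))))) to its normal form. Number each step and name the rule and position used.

cons(cons(a, cons(c, a)), cons(cons(b, a), cons(a, a)))

1. cons(cons(m(cons(cons(a, c), a), c, b), cons(c, a)), m(cons(cons(c, c), m(cons(cons(c, c), cons(a, c)), a, cons(cons(c, cons(c, a)), c))), m(cons(cons(a, c), b), cons(cons(b, a), cons(c, b)), cons(a, c)), cons(cons(b, a), cons(a, m(cons(cons(c, c), c), b, a)))))  →  cons(cons(a, cons(c, a)), m(cons(cons(c, c), m(cons(cons(c, c), cons(a, c)), a, cons(cons(c, cons(c, a)), c))), m(cons(cons(a, c), b), cons(cons(b, a), cons(c, b)), cons(a, c)), cons(cons(b, a), cons(a, m(cons(cons(c, c), c), b, a)))))   [R1 at 1.1]
2. cons(cons(a, cons(c, a)), m(cons(cons(c, c), m(cons(cons(c, c), cons(a, c)), a, cons(cons(c, cons(c, a)), c))), m(cons(cons(a, c), b), cons(cons(b, a), cons(c, b)), cons(a, c)), cons(cons(b, a), cons(a, m(cons(cons(c, c), c), b, a)))))  →  cons(cons(a, cons(c, a)), m(cons(cons(c, c), c), m(cons(cons(a, c), b), cons(cons(b, a), cons(c, b)), cons(a, c)), cons(cons(b, a), cons(a, m(cons(cons(c, c), c), b, a)))))   [R8 at 2.1.2]
3. cons(cons(a, cons(c, a)), m(cons(cons(c, c), c), m(cons(cons(a, c), b), cons(cons(b, a), cons(c, b)), cons(a, c)), cons(cons(b, a), cons(a, m(cons(cons(c, c), c), b, a)))))  →  cons(cons(a, cons(c, a)), m(cons(cons(c, c), c), b, cons(cons(b, a), cons(a, m(cons(cons(c, c), c), b, a)))))   [R1 at 2.2]
4. cons(cons(a, cons(c, a)), m(cons(cons(c, c), c), b, cons(cons(b, a), cons(a, m(cons(cons(c, c), c), b, a)))))  →  cons(cons(a, cons(c, a)), cons(cons(b, a), cons(a, m(cons(cons(c, c), c), b, a))))   [R4 at 2]
5. cons(cons(a, cons(c, a)), cons(cons(b, a), cons(a, m(cons(cons(c, c), c), b, a))))  →  cons(cons(a, cons(c, a)), cons(cons(b, a), cons(a, a)))   [R4 at 2.2.2]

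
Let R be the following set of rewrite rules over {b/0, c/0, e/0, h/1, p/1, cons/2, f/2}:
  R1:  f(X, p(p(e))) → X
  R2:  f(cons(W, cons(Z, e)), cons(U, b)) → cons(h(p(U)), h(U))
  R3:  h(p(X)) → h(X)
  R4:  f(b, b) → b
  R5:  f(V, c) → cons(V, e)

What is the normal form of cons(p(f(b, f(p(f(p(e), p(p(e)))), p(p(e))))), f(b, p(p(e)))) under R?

cons(p(b), b)

1. cons(p(f(b, f(p(f(p(e), p(p(e)))), p(p(e))))), f(b, p(p(e))))  →  cons(p(f(b, p(f(p(e), p(p(e)))))), f(b, p(p(e))))   [R1 at 1.1.2]
2. cons(p(f(b, p(f(p(e), p(p(e)))))), f(b, p(p(e))))  →  cons(p(f(b, p(p(e)))), f(b, p(p(e))))   [R1 at 1.1.2.1]
3. cons(p(f(b, p(p(e)))), f(b, p(p(e))))  →  cons(p(b), f(b, p(p(e))))   [R1 at 1.1]
4. cons(p(b), f(b, p(p(e))))  →  cons(p(b), b)   [R1 at 2]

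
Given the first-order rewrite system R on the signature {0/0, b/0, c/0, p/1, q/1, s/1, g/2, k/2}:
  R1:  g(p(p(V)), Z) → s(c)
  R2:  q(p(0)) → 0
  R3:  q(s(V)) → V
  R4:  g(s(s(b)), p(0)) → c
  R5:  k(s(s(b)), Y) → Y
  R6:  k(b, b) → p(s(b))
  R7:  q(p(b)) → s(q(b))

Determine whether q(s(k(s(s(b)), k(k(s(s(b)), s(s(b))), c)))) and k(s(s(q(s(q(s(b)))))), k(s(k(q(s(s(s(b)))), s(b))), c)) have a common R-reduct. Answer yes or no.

yes — NF(t₁) = c, NF(t₂) = c

Reduce t₁ = q(s(k(s(s(b)), k(k(s(s(b)), s(s(b))), c)))):
1. q(s(k(s(s(b)), k(k(s(s(b)), s(s(b))), c))))  →  k(s(s(b)), k(k(s(s(b)), s(s(b))), c))   [R3 at ε]
2. k(s(s(b)), k(k(s(s(b)), s(s(b))), c))  →  k(k(s(s(b)), s(s(b))), c)   [R5 at ε]
3. k(k(s(s(b)), s(s(b))), c)  →  k(s(s(b)), c)   [R5 at 1]
4. k(s(s(b)), c)  →  c   [R5 at ε]

Reduce t₂ = k(s(s(q(s(q(s(b)))))), k(s(k(q(s(s(s(b)))), s(b))), c)):
1. k(s(s(q(s(q(s(b)))))), k(s(k(q(s(s(s(b)))), s(b))), c))  →  k(s(s(q(s(b)))), k(s(k(q(s(s(s(b)))), s(b))), c))   [R3 at 1.1.1]
2. k(s(s(q(s(b)))), k(s(k(q(s(s(s(b)))), s(b))), c))  →  k(s(s(b)), k(s(k(q(s(s(s(b)))), s(b))), c))   [R3 at 1.1.1]
3. k(s(s(b)), k(s(k(q(s(s(s(b)))), s(b))), c))  →  k(s(k(q(s(s(s(b)))), s(b))), c)   [R5 at ε]
4. k(s(k(q(s(s(s(b)))), s(b))), c)  →  k(s(k(s(s(b)), s(b))), c)   [R3 at 1.1.1]
5. k(s(k(s(s(b)), s(b))), c)  →  k(s(s(b)), c)   [R5 at 1.1]
6. k(s(s(b)), c)  →  c   [R5 at ε]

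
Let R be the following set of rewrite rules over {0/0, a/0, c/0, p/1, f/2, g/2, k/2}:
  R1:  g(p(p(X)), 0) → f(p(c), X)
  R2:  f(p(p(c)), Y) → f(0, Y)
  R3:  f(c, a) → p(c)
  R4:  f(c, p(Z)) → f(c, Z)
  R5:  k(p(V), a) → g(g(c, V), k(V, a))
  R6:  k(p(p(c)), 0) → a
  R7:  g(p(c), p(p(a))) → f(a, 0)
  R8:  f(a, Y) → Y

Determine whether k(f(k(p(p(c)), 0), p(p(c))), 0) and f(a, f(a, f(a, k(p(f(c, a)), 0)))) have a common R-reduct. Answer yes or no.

Reduce t₁ = k(f(k(p(p(c)), 0), p(p(c))), 0):
1. k(f(k(p(p(c)), 0), p(p(c))), 0)  →  k(f(a, p(p(c))), 0)   [R6 at 1.1]
2. k(f(a, p(p(c))), 0)  →  k(p(p(c)), 0)   [R8 at 1]
3. k(p(p(c)), 0)  →  a   [R6 at ε]

Reduce t₂ = f(a, f(a, f(a, k(p(f(c, a)), 0)))):
1. f(a, f(a, f(a, k(p(f(c, a)), 0))))  →  f(a, f(a, k(p(f(c, a)), 0)))   [R8 at ε]
2. f(a, f(a, k(p(f(c, a)), 0)))  →  f(a, k(p(f(c, a)), 0))   [R8 at ε]
3. f(a, k(p(f(c, a)), 0))  →  k(p(f(c, a)), 0)   [R8 at ε]
4. k(p(f(c, a)), 0)  →  k(p(p(c)), 0)   [R3 at 1.1]
5. k(p(p(c)), 0)  →  a   [R6 at ε]

yes — NF(t₁) = a, NF(t₂) = a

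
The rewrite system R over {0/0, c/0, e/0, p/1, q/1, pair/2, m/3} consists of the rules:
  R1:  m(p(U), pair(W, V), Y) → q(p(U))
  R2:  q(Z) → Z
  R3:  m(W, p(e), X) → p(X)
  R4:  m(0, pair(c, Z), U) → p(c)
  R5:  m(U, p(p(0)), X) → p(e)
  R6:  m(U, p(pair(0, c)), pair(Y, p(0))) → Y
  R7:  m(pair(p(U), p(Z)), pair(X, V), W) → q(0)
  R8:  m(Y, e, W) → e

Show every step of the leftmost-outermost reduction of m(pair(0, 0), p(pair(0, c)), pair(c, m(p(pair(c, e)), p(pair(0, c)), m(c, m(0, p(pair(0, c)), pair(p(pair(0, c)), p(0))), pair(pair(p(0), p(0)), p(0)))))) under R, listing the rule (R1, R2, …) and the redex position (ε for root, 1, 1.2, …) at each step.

1. m(pair(0, 0), p(pair(0, c)), pair(c, m(p(pair(c, e)), p(pair(0, c)), m(c, m(0, p(pair(0, c)), pair(p(pair(0, c)), p(0))), pair(pair(p(0), p(0)), p(0))))))  →  m(pair(0, 0), p(pair(0, c)), pair(c, m(p(pair(c, e)), p(pair(0, c)), m(c, p(pair(0, c)), pair(pair(p(0), p(0)), p(0))))))   [R6 at 3.2.3.2]
2. m(pair(0, 0), p(pair(0, c)), pair(c, m(p(pair(c, e)), p(pair(0, c)), m(c, p(pair(0, c)), pair(pair(p(0), p(0)), p(0))))))  →  m(pair(0, 0), p(pair(0, c)), pair(c, m(p(pair(c, e)), p(pair(0, c)), pair(p(0), p(0)))))   [R6 at 3.2.3]
3. m(pair(0, 0), p(pair(0, c)), pair(c, m(p(pair(c, e)), p(pair(0, c)), pair(p(0), p(0)))))  →  m(pair(0, 0), p(pair(0, c)), pair(c, p(0)))   [R6 at 3.2]
4. m(pair(0, 0), p(pair(0, c)), pair(c, p(0)))  →  c   [R6 at ε]

c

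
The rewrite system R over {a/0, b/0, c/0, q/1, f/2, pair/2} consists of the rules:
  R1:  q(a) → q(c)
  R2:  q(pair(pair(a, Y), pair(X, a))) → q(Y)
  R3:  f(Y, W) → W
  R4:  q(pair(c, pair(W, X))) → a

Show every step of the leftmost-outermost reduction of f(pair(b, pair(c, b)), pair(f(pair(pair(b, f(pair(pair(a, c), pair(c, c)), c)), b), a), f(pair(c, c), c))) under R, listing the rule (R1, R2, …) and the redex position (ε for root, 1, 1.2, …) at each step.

pair(a, c)

1. f(pair(b, pair(c, b)), pair(f(pair(pair(b, f(pair(pair(a, c), pair(c, c)), c)), b), a), f(pair(c, c), c)))  →  pair(f(pair(pair(b, f(pair(pair(a, c), pair(c, c)), c)), b), a), f(pair(c, c), c))   [R3 at ε]
2. pair(f(pair(pair(b, f(pair(pair(a, c), pair(c, c)), c)), b), a), f(pair(c, c), c))  →  pair(a, f(pair(c, c), c))   [R3 at 1]
3. pair(a, f(pair(c, c), c))  →  pair(a, c)   [R3 at 2]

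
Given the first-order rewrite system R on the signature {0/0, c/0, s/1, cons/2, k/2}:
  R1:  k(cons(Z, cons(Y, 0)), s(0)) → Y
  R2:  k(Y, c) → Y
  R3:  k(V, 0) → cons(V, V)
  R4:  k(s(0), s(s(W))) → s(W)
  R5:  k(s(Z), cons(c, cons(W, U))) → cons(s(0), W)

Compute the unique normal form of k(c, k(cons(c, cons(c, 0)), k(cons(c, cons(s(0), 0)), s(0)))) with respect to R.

1. k(c, k(cons(c, cons(c, 0)), k(cons(c, cons(s(0), 0)), s(0))))  →  k(c, k(cons(c, cons(c, 0)), s(0)))   [R1 at 2.2]
2. k(c, k(cons(c, cons(c, 0)), s(0)))  →  k(c, c)   [R1 at 2]
3. k(c, c)  →  c   [R2 at ε]

c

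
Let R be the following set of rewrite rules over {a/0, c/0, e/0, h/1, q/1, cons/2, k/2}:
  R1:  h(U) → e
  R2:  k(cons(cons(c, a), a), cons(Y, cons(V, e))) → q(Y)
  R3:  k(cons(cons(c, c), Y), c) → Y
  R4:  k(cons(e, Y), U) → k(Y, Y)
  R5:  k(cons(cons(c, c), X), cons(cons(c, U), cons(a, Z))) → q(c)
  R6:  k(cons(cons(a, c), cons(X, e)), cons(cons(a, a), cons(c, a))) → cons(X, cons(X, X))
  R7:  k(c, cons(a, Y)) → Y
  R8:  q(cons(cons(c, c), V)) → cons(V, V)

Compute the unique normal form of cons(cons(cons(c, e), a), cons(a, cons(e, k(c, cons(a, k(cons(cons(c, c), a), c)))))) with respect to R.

1. cons(cons(cons(c, e), a), cons(a, cons(e, k(c, cons(a, k(cons(cons(c, c), a), c))))))  →  cons(cons(cons(c, e), a), cons(a, cons(e, k(cons(cons(c, c), a), c))))   [R7 at 2.2.2]
2. cons(cons(cons(c, e), a), cons(a, cons(e, k(cons(cons(c, c), a), c))))  →  cons(cons(cons(c, e), a), cons(a, cons(e, a)))   [R3 at 2.2.2]

cons(cons(cons(c, e), a), cons(a, cons(e, a)))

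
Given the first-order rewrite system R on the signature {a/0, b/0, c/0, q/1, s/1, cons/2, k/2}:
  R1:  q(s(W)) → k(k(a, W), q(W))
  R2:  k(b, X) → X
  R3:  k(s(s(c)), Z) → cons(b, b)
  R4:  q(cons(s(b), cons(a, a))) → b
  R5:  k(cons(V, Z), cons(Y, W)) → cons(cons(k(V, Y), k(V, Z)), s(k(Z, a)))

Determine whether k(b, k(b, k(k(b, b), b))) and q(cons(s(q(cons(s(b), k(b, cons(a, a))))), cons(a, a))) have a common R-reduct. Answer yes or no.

yes — NF(t₁) = b, NF(t₂) = b

Reduce t₁ = k(b, k(b, k(k(b, b), b))):
1. k(b, k(b, k(k(b, b), b)))  →  k(b, k(k(b, b), b))   [R2 at ε]
2. k(b, k(k(b, b), b))  →  k(k(b, b), b)   [R2 at ε]
3. k(k(b, b), b)  →  k(b, b)   [R2 at 1]
4. k(b, b)  →  b   [R2 at ε]

Reduce t₂ = q(cons(s(q(cons(s(b), k(b, cons(a, a))))), cons(a, a))):
1. q(cons(s(q(cons(s(b), k(b, cons(a, a))))), cons(a, a)))  →  q(cons(s(q(cons(s(b), cons(a, a)))), cons(a, a)))   [R2 at 1.1.1.1.2]
2. q(cons(s(q(cons(s(b), cons(a, a)))), cons(a, a)))  →  q(cons(s(b), cons(a, a)))   [R4 at 1.1.1]
3. q(cons(s(b), cons(a, a)))  →  b   [R4 at ε]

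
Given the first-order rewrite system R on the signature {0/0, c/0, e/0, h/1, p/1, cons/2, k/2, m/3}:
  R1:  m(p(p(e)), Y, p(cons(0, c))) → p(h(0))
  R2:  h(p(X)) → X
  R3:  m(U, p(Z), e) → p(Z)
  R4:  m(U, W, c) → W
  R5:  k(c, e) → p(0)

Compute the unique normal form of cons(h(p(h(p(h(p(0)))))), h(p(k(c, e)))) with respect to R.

1. cons(h(p(h(p(h(p(0)))))), h(p(k(c, e))))  →  cons(h(p(h(p(0)))), h(p(k(c, e))))   [R2 at 1]
2. cons(h(p(h(p(0)))), h(p(k(c, e))))  →  cons(h(p(0)), h(p(k(c, e))))   [R2 at 1]
3. cons(h(p(0)), h(p(k(c, e))))  →  cons(0, h(p(k(c, e))))   [R2 at 1]
4. cons(0, h(p(k(c, e))))  →  cons(0, k(c, e))   [R2 at 2]
5. cons(0, k(c, e))  →  cons(0, p(0))   [R5 at 2]

cons(0, p(0))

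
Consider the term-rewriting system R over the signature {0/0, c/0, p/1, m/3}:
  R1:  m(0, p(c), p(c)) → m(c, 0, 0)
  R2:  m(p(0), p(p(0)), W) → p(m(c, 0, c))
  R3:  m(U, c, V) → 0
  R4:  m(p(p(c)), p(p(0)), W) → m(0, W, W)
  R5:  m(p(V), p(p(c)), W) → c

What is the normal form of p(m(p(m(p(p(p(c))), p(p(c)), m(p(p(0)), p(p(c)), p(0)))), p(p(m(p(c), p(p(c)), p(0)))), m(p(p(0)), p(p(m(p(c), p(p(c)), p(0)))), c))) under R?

1. p(m(p(m(p(p(p(c))), p(p(c)), m(p(p(0)), p(p(c)), p(0)))), p(p(m(p(c), p(p(c)), p(0)))), m(p(p(0)), p(p(m(p(c), p(p(c)), p(0)))), c)))  →  p(m(p(c), p(p(m(p(c), p(p(c)), p(0)))), m(p(p(0)), p(p(m(p(c), p(p(c)), p(0)))), c)))   [R5 at 1.1.1]
2. p(m(p(c), p(p(m(p(c), p(p(c)), p(0)))), m(p(p(0)), p(p(m(p(c), p(p(c)), p(0)))), c)))  →  p(m(p(c), p(p(c)), m(p(p(0)), p(p(m(p(c), p(p(c)), p(0)))), c)))   [R5 at 1.2.1.1]
3. p(m(p(c), p(p(c)), m(p(p(0)), p(p(m(p(c), p(p(c)), p(0)))), c)))  →  p(c)   [R5 at 1]

p(c)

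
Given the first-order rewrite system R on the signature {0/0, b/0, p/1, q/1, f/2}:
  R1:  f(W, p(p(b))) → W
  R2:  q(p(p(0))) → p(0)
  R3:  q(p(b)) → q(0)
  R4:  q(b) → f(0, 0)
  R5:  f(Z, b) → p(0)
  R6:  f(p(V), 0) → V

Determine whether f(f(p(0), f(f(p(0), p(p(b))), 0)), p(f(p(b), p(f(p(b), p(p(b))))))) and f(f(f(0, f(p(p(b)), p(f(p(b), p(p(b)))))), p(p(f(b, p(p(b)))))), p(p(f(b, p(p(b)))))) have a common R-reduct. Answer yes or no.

Reduce t₁ = f(f(p(0), f(f(p(0), p(p(b))), 0)), p(f(p(b), p(f(p(b), p(p(b))))))):
1. f(f(p(0), f(f(p(0), p(p(b))), 0)), p(f(p(b), p(f(p(b), p(p(b)))))))  →  f(f(p(0), f(p(0), 0)), p(f(p(b), p(f(p(b), p(p(b)))))))   [R1 at 1.2.1]
2. f(f(p(0), f(p(0), 0)), p(f(p(b), p(f(p(b), p(p(b)))))))  →  f(f(p(0), 0), p(f(p(b), p(f(p(b), p(p(b)))))))   [R6 at 1.2]
3. f(f(p(0), 0), p(f(p(b), p(f(p(b), p(p(b)))))))  →  f(0, p(f(p(b), p(f(p(b), p(p(b)))))))   [R6 at 1]
4. f(0, p(f(p(b), p(f(p(b), p(p(b)))))))  →  f(0, p(f(p(b), p(p(b)))))   [R1 at 2.1.2.1]
5. f(0, p(f(p(b), p(p(b)))))  →  f(0, p(p(b)))   [R1 at 2.1]
6. f(0, p(p(b)))  →  0   [R1 at ε]

Reduce t₂ = f(f(f(0, f(p(p(b)), p(f(p(b), p(p(b)))))), p(p(f(b, p(p(b)))))), p(p(f(b, p(p(b)))))):
1. f(f(f(0, f(p(p(b)), p(f(p(b), p(p(b)))))), p(p(f(b, p(p(b)))))), p(p(f(b, p(p(b))))))  →  f(f(f(0, f(p(p(b)), p(p(b)))), p(p(f(b, p(p(b)))))), p(p(f(b, p(p(b))))))   [R1 at 1.1.2.2.1]
2. f(f(f(0, f(p(p(b)), p(p(b)))), p(p(f(b, p(p(b)))))), p(p(f(b, p(p(b))))))  →  f(f(f(0, p(p(b))), p(p(f(b, p(p(b)))))), p(p(f(b, p(p(b))))))   [R1 at 1.1.2]
3. f(f(f(0, p(p(b))), p(p(f(b, p(p(b)))))), p(p(f(b, p(p(b))))))  →  f(f(0, p(p(f(b, p(p(b)))))), p(p(f(b, p(p(b))))))   [R1 at 1.1]
4. f(f(0, p(p(f(b, p(p(b)))))), p(p(f(b, p(p(b))))))  →  f(f(0, p(p(b))), p(p(f(b, p(p(b))))))   [R1 at 1.2.1.1]
5. f(f(0, p(p(b))), p(p(f(b, p(p(b))))))  →  f(0, p(p(f(b, p(p(b))))))   [R1 at 1]
6. f(0, p(p(f(b, p(p(b))))))  →  f(0, p(p(b)))   [R1 at 2.1.1]
7. f(0, p(p(b)))  →  0   [R1 at ε]

yes — NF(t₁) = 0, NF(t₂) = 0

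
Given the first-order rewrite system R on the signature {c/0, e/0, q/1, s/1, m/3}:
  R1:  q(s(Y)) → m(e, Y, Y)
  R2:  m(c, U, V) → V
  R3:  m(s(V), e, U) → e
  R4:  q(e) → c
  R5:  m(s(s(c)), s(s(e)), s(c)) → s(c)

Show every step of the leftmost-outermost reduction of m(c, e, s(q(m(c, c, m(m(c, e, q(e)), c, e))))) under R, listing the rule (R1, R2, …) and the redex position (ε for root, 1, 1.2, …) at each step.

s(c)

1. m(c, e, s(q(m(c, c, m(m(c, e, q(e)), c, e)))))  →  s(q(m(c, c, m(m(c, e, q(e)), c, e))))   [R2 at ε]
2. s(q(m(c, c, m(m(c, e, q(e)), c, e))))  →  s(q(m(m(c, e, q(e)), c, e)))   [R2 at 1.1]
3. s(q(m(m(c, e, q(e)), c, e)))  →  s(q(m(q(e), c, e)))   [R2 at 1.1.1]
4. s(q(m(q(e), c, e)))  →  s(q(m(c, c, e)))   [R4 at 1.1.1]
5. s(q(m(c, c, e)))  →  s(q(e))   [R2 at 1.1]
6. s(q(e))  →  s(c)   [R4 at 1]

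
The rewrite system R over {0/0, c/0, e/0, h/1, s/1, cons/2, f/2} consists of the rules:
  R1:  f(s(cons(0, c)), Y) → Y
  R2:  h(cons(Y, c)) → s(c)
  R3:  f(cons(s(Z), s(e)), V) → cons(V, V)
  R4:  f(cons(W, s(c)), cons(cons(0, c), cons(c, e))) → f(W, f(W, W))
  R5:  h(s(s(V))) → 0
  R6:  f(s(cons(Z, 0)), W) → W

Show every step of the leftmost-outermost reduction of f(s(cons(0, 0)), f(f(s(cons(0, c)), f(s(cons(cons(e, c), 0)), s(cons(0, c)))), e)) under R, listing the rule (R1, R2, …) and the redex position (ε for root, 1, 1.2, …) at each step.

1. f(s(cons(0, 0)), f(f(s(cons(0, c)), f(s(cons(cons(e, c), 0)), s(cons(0, c)))), e))  →  f(f(s(cons(0, c)), f(s(cons(cons(e, c), 0)), s(cons(0, c)))), e)   [R6 at ε]
2. f(f(s(cons(0, c)), f(s(cons(cons(e, c), 0)), s(cons(0, c)))), e)  →  f(f(s(cons(cons(e, c), 0)), s(cons(0, c))), e)   [R1 at 1]
3. f(f(s(cons(cons(e, c), 0)), s(cons(0, c))), e)  →  f(s(cons(0, c)), e)   [R6 at 1]
4. f(s(cons(0, c)), e)  →  e   [R1 at ε]

e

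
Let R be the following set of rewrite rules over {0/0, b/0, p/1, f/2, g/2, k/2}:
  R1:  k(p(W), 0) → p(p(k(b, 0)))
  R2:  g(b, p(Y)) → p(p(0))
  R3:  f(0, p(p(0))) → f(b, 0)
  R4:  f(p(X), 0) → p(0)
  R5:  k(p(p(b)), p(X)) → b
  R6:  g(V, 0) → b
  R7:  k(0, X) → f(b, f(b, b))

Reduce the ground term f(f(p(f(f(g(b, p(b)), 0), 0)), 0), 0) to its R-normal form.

1. f(f(p(f(f(g(b, p(b)), 0), 0)), 0), 0)  →  f(p(0), 0)   [R4 at 1]
2. f(p(0), 0)  →  p(0)   [R4 at ε]

p(0)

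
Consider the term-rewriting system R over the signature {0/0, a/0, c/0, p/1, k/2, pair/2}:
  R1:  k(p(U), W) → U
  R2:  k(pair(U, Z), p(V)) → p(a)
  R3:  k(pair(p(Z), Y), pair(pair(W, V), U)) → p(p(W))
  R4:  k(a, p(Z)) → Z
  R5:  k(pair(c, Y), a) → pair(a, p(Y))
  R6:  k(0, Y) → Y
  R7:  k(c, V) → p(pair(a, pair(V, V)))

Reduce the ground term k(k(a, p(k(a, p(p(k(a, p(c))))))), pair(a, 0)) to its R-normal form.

c

1. k(k(a, p(k(a, p(p(k(a, p(c))))))), pair(a, 0))  →  k(k(a, p(p(k(a, p(c))))), pair(a, 0))   [R4 at 1]
2. k(k(a, p(p(k(a, p(c))))), pair(a, 0))  →  k(p(k(a, p(c))), pair(a, 0))   [R4 at 1]
3. k(p(k(a, p(c))), pair(a, 0))  →  k(a, p(c))   [R1 at ε]
4. k(a, p(c))  →  c   [R4 at ε]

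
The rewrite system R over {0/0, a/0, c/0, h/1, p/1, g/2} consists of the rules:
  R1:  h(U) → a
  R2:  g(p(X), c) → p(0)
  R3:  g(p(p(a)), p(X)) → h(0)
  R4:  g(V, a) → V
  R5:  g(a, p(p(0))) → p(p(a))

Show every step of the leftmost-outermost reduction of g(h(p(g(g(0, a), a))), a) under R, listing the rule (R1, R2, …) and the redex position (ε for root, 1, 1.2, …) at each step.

1. g(h(p(g(g(0, a), a))), a)  →  h(p(g(g(0, a), a)))   [R4 at ε]
2. h(p(g(g(0, a), a)))  →  a   [R1 at ε]

a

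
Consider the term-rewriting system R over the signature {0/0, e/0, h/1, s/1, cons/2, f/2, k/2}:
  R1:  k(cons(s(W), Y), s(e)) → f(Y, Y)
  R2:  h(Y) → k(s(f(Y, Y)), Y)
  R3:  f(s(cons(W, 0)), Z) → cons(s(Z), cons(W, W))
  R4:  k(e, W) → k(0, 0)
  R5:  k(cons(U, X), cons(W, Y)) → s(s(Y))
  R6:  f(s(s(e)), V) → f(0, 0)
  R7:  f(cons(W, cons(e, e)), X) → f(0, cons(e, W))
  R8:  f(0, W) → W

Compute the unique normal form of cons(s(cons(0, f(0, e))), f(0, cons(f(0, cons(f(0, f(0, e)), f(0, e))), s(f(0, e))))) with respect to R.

1. cons(s(cons(0, f(0, e))), f(0, cons(f(0, cons(f(0, f(0, e)), f(0, e))), s(f(0, e)))))  →  cons(s(cons(0, e)), f(0, cons(f(0, cons(f(0, f(0, e)), f(0, e))), s(f(0, e)))))   [R8 at 1.1.2]
2. cons(s(cons(0, e)), f(0, cons(f(0, cons(f(0, f(0, e)), f(0, e))), s(f(0, e)))))  →  cons(s(cons(0, e)), cons(f(0, cons(f(0, f(0, e)), f(0, e))), s(f(0, e))))   [R8 at 2]
3. cons(s(cons(0, e)), cons(f(0, cons(f(0, f(0, e)), f(0, e))), s(f(0, e))))  →  cons(s(cons(0, e)), cons(cons(f(0, f(0, e)), f(0, e)), s(f(0, e))))   [R8 at 2.1]
4. cons(s(cons(0, e)), cons(cons(f(0, f(0, e)), f(0, e)), s(f(0, e))))  →  cons(s(cons(0, e)), cons(cons(f(0, e), f(0, e)), s(f(0, e))))   [R8 at 2.1.1]
5. cons(s(cons(0, e)), cons(cons(f(0, e), f(0, e)), s(f(0, e))))  →  cons(s(cons(0, e)), cons(cons(e, f(0, e)), s(f(0, e))))   [R8 at 2.1.1]
6. cons(s(cons(0, e)), cons(cons(e, f(0, e)), s(f(0, e))))  →  cons(s(cons(0, e)), cons(cons(e, e), s(f(0, e))))   [R8 at 2.1.2]
7. cons(s(cons(0, e)), cons(cons(e, e), s(f(0, e))))  →  cons(s(cons(0, e)), cons(cons(e, e), s(e)))   [R8 at 2.2.1]

cons(s(cons(0, e)), cons(cons(e, e), s(e)))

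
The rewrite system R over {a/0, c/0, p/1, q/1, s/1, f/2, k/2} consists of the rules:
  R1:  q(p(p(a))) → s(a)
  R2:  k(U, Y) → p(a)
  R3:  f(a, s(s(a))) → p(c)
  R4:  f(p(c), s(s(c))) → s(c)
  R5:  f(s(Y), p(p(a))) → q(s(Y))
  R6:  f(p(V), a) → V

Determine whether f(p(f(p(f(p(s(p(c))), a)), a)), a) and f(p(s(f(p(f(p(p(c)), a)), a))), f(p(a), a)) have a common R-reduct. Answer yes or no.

yes — NF(t₁) = s(p(c)), NF(t₂) = s(p(c))

Reduce t₁ = f(p(f(p(f(p(s(p(c))), a)), a)), a):
1. f(p(f(p(f(p(s(p(c))), a)), a)), a)  →  f(p(f(p(s(p(c))), a)), a)   [R6 at ε]
2. f(p(f(p(s(p(c))), a)), a)  →  f(p(s(p(c))), a)   [R6 at ε]
3. f(p(s(p(c))), a)  →  s(p(c))   [R6 at ε]

Reduce t₂ = f(p(s(f(p(f(p(p(c)), a)), a))), f(p(a), a)):
1. f(p(s(f(p(f(p(p(c)), a)), a))), f(p(a), a))  →  f(p(s(f(p(p(c)), a))), f(p(a), a))   [R6 at 1.1.1]
2. f(p(s(f(p(p(c)), a))), f(p(a), a))  →  f(p(s(p(c))), f(p(a), a))   [R6 at 1.1.1]
3. f(p(s(p(c))), f(p(a), a))  →  f(p(s(p(c))), a)   [R6 at 2]
4. f(p(s(p(c))), a)  →  s(p(c))   [R6 at ε]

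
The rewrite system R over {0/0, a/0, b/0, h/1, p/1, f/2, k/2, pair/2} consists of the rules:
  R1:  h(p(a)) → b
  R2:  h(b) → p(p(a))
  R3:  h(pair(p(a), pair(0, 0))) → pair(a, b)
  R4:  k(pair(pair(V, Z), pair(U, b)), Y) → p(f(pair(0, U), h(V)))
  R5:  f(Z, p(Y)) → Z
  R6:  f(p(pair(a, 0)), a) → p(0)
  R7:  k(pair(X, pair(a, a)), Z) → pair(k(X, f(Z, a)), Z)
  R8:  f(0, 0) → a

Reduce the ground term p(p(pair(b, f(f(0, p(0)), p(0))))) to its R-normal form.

1. p(p(pair(b, f(f(0, p(0)), p(0)))))  →  p(p(pair(b, f(0, p(0)))))   [R5 at 1.1.2]
2. p(p(pair(b, f(0, p(0)))))  →  p(p(pair(b, 0)))   [R5 at 1.1.2]

p(p(pair(b, 0)))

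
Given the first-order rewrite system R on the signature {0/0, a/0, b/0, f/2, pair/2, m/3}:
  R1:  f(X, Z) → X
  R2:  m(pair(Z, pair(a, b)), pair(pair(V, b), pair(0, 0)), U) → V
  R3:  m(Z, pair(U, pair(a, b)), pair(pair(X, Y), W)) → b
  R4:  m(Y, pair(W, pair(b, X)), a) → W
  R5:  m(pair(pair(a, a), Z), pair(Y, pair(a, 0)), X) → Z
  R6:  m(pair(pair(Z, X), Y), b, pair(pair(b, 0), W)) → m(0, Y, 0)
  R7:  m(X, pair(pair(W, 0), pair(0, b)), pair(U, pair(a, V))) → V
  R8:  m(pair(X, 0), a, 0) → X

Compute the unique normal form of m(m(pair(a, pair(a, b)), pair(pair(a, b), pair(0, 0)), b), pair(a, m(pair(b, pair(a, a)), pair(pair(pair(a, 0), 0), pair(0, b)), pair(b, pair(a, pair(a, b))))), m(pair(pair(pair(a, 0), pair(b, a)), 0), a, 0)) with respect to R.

1. m(m(pair(a, pair(a, b)), pair(pair(a, b), pair(0, 0)), b), pair(a, m(pair(b, pair(a, a)), pair(pair(pair(a, 0), 0), pair(0, b)), pair(b, pair(a, pair(a, b))))), m(pair(pair(pair(a, 0), pair(b, a)), 0), a, 0))  →  m(a, pair(a, m(pair(b, pair(a, a)), pair(pair(pair(a, 0), 0), pair(0, b)), pair(b, pair(a, pair(a, b))))), m(pair(pair(pair(a, 0), pair(b, a)), 0), a, 0))   [R2 at 1]
2. m(a, pair(a, m(pair(b, pair(a, a)), pair(pair(pair(a, 0), 0), pair(0, b)), pair(b, pair(a, pair(a, b))))), m(pair(pair(pair(a, 0), pair(b, a)), 0), a, 0))  →  m(a, pair(a, pair(a, b)), m(pair(pair(pair(a, 0), pair(b, a)), 0), a, 0))   [R7 at 2.2]
3. m(a, pair(a, pair(a, b)), m(pair(pair(pair(a, 0), pair(b, a)), 0), a, 0))  →  m(a, pair(a, pair(a, b)), pair(pair(a, 0), pair(b, a)))   [R8 at 3]
4. m(a, pair(a, pair(a, b)), pair(pair(a, 0), pair(b, a)))  →  b   [R3 at ε]

b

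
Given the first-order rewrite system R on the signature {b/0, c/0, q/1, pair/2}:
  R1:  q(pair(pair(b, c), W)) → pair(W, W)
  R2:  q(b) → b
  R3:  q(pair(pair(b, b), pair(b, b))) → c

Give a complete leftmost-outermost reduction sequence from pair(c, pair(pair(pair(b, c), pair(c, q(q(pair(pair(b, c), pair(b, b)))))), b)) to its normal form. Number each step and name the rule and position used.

1. pair(c, pair(pair(pair(b, c), pair(c, q(q(pair(pair(b, c), pair(b, b)))))), b))  →  pair(c, pair(pair(pair(b, c), pair(c, q(pair(pair(b, b), pair(b, b))))), b))   [R1 at 2.1.2.2.1]
2. pair(c, pair(pair(pair(b, c), pair(c, q(pair(pair(b, b), pair(b, b))))), b))  →  pair(c, pair(pair(pair(b, c), pair(c, c)), b))   [R3 at 2.1.2.2]

pair(c, pair(pair(pair(b, c), pair(c, c)), b))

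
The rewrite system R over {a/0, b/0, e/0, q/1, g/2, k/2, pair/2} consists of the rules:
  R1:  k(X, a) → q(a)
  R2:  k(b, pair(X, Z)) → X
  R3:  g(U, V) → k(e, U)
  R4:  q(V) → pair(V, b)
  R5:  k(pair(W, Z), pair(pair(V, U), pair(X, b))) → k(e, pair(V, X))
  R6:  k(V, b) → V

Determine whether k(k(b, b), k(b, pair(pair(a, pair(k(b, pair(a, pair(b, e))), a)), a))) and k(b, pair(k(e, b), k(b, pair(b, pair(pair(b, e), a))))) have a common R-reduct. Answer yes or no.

Reduce t₁ = k(k(b, b), k(b, pair(pair(a, pair(k(b, pair(a, pair(b, e))), a)), a))):
1. k(k(b, b), k(b, pair(pair(a, pair(k(b, pair(a, pair(b, e))), a)), a)))  →  k(b, k(b, pair(pair(a, pair(k(b, pair(a, pair(b, e))), a)), a)))   [R6 at 1]
2. k(b, k(b, pair(pair(a, pair(k(b, pair(a, pair(b, e))), a)), a)))  →  k(b, pair(a, pair(k(b, pair(a, pair(b, e))), a)))   [R2 at 2]
3. k(b, pair(a, pair(k(b, pair(a, pair(b, e))), a)))  →  a   [R2 at ε]

Reduce t₂ = k(b, pair(k(e, b), k(b, pair(b, pair(pair(b, e), a))))):
1. k(b, pair(k(e, b), k(b, pair(b, pair(pair(b, e), a)))))  →  k(e, b)   [R2 at ε]
2. k(e, b)  →  e   [R6 at ε]

no — NF(t₁) = a, NF(t₂) = e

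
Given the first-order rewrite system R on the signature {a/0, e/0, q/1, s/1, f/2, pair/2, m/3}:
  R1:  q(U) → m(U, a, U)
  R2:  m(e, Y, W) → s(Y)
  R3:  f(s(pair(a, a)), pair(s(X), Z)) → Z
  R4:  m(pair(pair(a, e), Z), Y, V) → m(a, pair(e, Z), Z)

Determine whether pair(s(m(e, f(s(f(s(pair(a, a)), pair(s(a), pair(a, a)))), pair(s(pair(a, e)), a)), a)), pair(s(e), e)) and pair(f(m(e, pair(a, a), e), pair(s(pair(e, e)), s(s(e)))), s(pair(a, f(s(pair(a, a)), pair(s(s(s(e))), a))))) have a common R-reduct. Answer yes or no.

Reduce t₁ = pair(s(m(e, f(s(f(s(pair(a, a)), pair(s(a), pair(a, a)))), pair(s(pair(a, e)), a)), a)), pair(s(e), e)):
1. pair(s(m(e, f(s(f(s(pair(a, a)), pair(s(a), pair(a, a)))), pair(s(pair(a, e)), a)), a)), pair(s(e), e))  →  pair(s(s(f(s(f(s(pair(a, a)), pair(s(a), pair(a, a)))), pair(s(pair(a, e)), a)))), pair(s(e), e))   [R2 at 1.1]
2. pair(s(s(f(s(f(s(pair(a, a)), pair(s(a), pair(a, a)))), pair(s(pair(a, e)), a)))), pair(s(e), e))  →  pair(s(s(f(s(pair(a, a)), pair(s(pair(a, e)), a)))), pair(s(e), e))   [R3 at 1.1.1.1.1]
3. pair(s(s(f(s(pair(a, a)), pair(s(pair(a, e)), a)))), pair(s(e), e))  →  pair(s(s(a)), pair(s(e), e))   [R3 at 1.1.1]

Reduce t₂ = pair(f(m(e, pair(a, a), e), pair(s(pair(e, e)), s(s(e)))), s(pair(a, f(s(pair(a, a)), pair(s(s(s(e))), a))))):
1. pair(f(m(e, pair(a, a), e), pair(s(pair(e, e)), s(s(e)))), s(pair(a, f(s(pair(a, a)), pair(s(s(s(e))), a)))))  →  pair(f(s(pair(a, a)), pair(s(pair(e, e)), s(s(e)))), s(pair(a, f(s(pair(a, a)), pair(s(s(s(e))), a)))))   [R2 at 1.1]
2. pair(f(s(pair(a, a)), pair(s(pair(e, e)), s(s(e)))), s(pair(a, f(s(pair(a, a)), pair(s(s(s(e))), a)))))  →  pair(s(s(e)), s(pair(a, f(s(pair(a, a)), pair(s(s(s(e))), a)))))   [R3 at 1]
3. pair(s(s(e)), s(pair(a, f(s(pair(a, a)), pair(s(s(s(e))), a)))))  →  pair(s(s(e)), s(pair(a, a)))   [R3 at 2.1.2]

no — NF(t₁) = pair(s(s(a)), pair(s(e), e)), NF(t₂) = pair(s(s(e)), s(pair(a, a)))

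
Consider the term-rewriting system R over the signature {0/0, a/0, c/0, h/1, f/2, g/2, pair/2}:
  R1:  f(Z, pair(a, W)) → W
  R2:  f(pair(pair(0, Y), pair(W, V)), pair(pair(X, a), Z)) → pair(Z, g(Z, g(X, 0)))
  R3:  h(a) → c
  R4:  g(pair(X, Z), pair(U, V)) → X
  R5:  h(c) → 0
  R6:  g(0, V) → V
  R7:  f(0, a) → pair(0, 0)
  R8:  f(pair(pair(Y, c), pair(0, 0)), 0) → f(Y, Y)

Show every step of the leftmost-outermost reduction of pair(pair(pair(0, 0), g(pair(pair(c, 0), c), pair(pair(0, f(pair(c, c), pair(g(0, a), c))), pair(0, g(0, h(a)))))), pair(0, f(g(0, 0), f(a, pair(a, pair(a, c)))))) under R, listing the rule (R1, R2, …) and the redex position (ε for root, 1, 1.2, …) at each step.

1. pair(pair(pair(0, 0), g(pair(pair(c, 0), c), pair(pair(0, f(pair(c, c), pair(g(0, a), c))), pair(0, g(0, h(a)))))), pair(0, f(g(0, 0), f(a, pair(a, pair(a, c))))))  →  pair(pair(pair(0, 0), pair(c, 0)), pair(0, f(g(0, 0), f(a, pair(a, pair(a, c))))))   [R4 at 1.2]
2. pair(pair(pair(0, 0), pair(c, 0)), pair(0, f(g(0, 0), f(a, pair(a, pair(a, c))))))  →  pair(pair(pair(0, 0), pair(c, 0)), pair(0, f(0, f(a, pair(a, pair(a, c))))))   [R6 at 2.2.1]
3. pair(pair(pair(0, 0), pair(c, 0)), pair(0, f(0, f(a, pair(a, pair(a, c))))))  →  pair(pair(pair(0, 0), pair(c, 0)), pair(0, f(0, pair(a, c))))   [R1 at 2.2.2]
4. pair(pair(pair(0, 0), pair(c, 0)), pair(0, f(0, pair(a, c))))  →  pair(pair(pair(0, 0), pair(c, 0)), pair(0, c))   [R1 at 2.2]

pair(pair(pair(0, 0), pair(c, 0)), pair(0, c))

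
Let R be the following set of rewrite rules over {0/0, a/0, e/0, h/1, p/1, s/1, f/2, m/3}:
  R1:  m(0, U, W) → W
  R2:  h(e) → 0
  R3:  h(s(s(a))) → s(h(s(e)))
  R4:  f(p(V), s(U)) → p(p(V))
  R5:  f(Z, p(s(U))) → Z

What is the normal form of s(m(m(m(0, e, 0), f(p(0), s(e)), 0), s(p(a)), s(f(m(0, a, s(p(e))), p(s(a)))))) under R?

s(s(s(p(e))))

1. s(m(m(m(0, e, 0), f(p(0), s(e)), 0), s(p(a)), s(f(m(0, a, s(p(e))), p(s(a))))))  →  s(m(m(0, f(p(0), s(e)), 0), s(p(a)), s(f(m(0, a, s(p(e))), p(s(a))))))   [R1 at 1.1.1]
2. s(m(m(0, f(p(0), s(e)), 0), s(p(a)), s(f(m(0, a, s(p(e))), p(s(a))))))  →  s(m(0, s(p(a)), s(f(m(0, a, s(p(e))), p(s(a))))))   [R1 at 1.1]
3. s(m(0, s(p(a)), s(f(m(0, a, s(p(e))), p(s(a))))))  →  s(s(f(m(0, a, s(p(e))), p(s(a)))))   [R1 at 1]
4. s(s(f(m(0, a, s(p(e))), p(s(a)))))  →  s(s(m(0, a, s(p(e)))))   [R5 at 1.1]
5. s(s(m(0, a, s(p(e)))))  →  s(s(s(p(e))))   [R1 at 1.1]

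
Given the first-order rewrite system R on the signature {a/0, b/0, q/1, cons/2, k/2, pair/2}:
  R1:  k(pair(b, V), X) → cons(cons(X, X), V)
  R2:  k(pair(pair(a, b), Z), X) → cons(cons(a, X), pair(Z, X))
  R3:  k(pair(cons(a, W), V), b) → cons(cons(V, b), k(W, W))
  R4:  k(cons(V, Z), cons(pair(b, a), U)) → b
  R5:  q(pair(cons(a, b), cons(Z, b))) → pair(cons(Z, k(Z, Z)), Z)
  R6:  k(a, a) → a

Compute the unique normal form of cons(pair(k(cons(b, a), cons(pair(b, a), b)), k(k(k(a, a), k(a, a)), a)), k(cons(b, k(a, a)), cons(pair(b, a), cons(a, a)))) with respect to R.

cons(pair(b, a), b)

1. cons(pair(k(cons(b, a), cons(pair(b, a), b)), k(k(k(a, a), k(a, a)), a)), k(cons(b, k(a, a)), cons(pair(b, a), cons(a, a))))  →  cons(pair(b, k(k(k(a, a), k(a, a)), a)), k(cons(b, k(a, a)), cons(pair(b, a), cons(a, a))))   [R4 at 1.1]
2. cons(pair(b, k(k(k(a, a), k(a, a)), a)), k(cons(b, k(a, a)), cons(pair(b, a), cons(a, a))))  →  cons(pair(b, k(k(a, k(a, a)), a)), k(cons(b, k(a, a)), cons(pair(b, a), cons(a, a))))   [R6 at 1.2.1.1]
3. cons(pair(b, k(k(a, k(a, a)), a)), k(cons(b, k(a, a)), cons(pair(b, a), cons(a, a))))  →  cons(pair(b, k(k(a, a), a)), k(cons(b, k(a, a)), cons(pair(b, a), cons(a, a))))   [R6 at 1.2.1.2]
4. cons(pair(b, k(k(a, a), a)), k(cons(b, k(a, a)), cons(pair(b, a), cons(a, a))))  →  cons(pair(b, k(a, a)), k(cons(b, k(a, a)), cons(pair(b, a), cons(a, a))))   [R6 at 1.2.1]
5. cons(pair(b, k(a, a)), k(cons(b, k(a, a)), cons(pair(b, a), cons(a, a))))  →  cons(pair(b, a), k(cons(b, k(a, a)), cons(pair(b, a), cons(a, a))))   [R6 at 1.2]
6. cons(pair(b, a), k(cons(b, k(a, a)), cons(pair(b, a), cons(a, a))))  →  cons(pair(b, a), b)   [R4 at 2]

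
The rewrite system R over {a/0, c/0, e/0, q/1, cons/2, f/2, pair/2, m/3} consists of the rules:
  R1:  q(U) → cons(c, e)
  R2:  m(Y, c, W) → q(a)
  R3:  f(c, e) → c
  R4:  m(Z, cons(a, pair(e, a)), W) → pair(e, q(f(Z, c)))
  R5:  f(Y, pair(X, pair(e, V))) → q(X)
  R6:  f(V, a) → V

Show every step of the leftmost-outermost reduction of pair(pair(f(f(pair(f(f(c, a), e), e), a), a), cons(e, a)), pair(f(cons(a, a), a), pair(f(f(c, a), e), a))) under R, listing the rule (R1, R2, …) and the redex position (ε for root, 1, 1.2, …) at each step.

1. pair(pair(f(f(pair(f(f(c, a), e), e), a), a), cons(e, a)), pair(f(cons(a, a), a), pair(f(f(c, a), e), a)))  →  pair(pair(f(pair(f(f(c, a), e), e), a), cons(e, a)), pair(f(cons(a, a), a), pair(f(f(c, a), e), a)))   [R6 at 1.1]
2. pair(pair(f(pair(f(f(c, a), e), e), a), cons(e, a)), pair(f(cons(a, a), a), pair(f(f(c, a), e), a)))  →  pair(pair(pair(f(f(c, a), e), e), cons(e, a)), pair(f(cons(a, a), a), pair(f(f(c, a), e), a)))   [R6 at 1.1]
3. pair(pair(pair(f(f(c, a), e), e), cons(e, a)), pair(f(cons(a, a), a), pair(f(f(c, a), e), a)))  →  pair(pair(pair(f(c, e), e), cons(e, a)), pair(f(cons(a, a), a), pair(f(f(c, a), e), a)))   [R6 at 1.1.1.1]
4. pair(pair(pair(f(c, e), e), cons(e, a)), pair(f(cons(a, a), a), pair(f(f(c, a), e), a)))  →  pair(pair(pair(c, e), cons(e, a)), pair(f(cons(a, a), a), pair(f(f(c, a), e), a)))   [R3 at 1.1.1]
5. pair(pair(pair(c, e), cons(e, a)), pair(f(cons(a, a), a), pair(f(f(c, a), e), a)))  →  pair(pair(pair(c, e), cons(e, a)), pair(cons(a, a), pair(f(f(c, a), e), a)))   [R6 at 2.1]
6. pair(pair(pair(c, e), cons(e, a)), pair(cons(a, a), pair(f(f(c, a), e), a)))  →  pair(pair(pair(c, e), cons(e, a)), pair(cons(a, a), pair(f(c, e), a)))   [R6 at 2.2.1.1]
7. pair(pair(pair(c, e), cons(e, a)), pair(cons(a, a), pair(f(c, e), a)))  →  pair(pair(pair(c, e), cons(e, a)), pair(cons(a, a), pair(c, a)))   [R3 at 2.2.1]

pair(pair(pair(c, e), cons(e, a)), pair(cons(a, a), pair(c, a)))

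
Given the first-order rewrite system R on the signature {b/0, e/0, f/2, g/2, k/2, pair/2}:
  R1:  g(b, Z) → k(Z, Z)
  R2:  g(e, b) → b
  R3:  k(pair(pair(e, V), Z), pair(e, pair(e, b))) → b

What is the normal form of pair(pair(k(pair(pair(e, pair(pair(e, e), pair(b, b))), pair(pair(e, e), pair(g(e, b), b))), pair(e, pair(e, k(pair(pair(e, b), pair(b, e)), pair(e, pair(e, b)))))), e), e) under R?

pair(pair(b, e), e)

1. pair(pair(k(pair(pair(e, pair(pair(e, e), pair(b, b))), pair(pair(e, e), pair(g(e, b), b))), pair(e, pair(e, k(pair(pair(e, b), pair(b, e)), pair(e, pair(e, b)))))), e), e)  →  pair(pair(k(pair(pair(e, pair(pair(e, e), pair(b, b))), pair(pair(e, e), pair(b, b))), pair(e, pair(e, k(pair(pair(e, b), pair(b, e)), pair(e, pair(e, b)))))), e), e)   [R2 at 1.1.1.2.2.1]
2. pair(pair(k(pair(pair(e, pair(pair(e, e), pair(b, b))), pair(pair(e, e), pair(b, b))), pair(e, pair(e, k(pair(pair(e, b), pair(b, e)), pair(e, pair(e, b)))))), e), e)  →  pair(pair(k(pair(pair(e, pair(pair(e, e), pair(b, b))), pair(pair(e, e), pair(b, b))), pair(e, pair(e, b))), e), e)   [R3 at 1.1.2.2.2]
3. pair(pair(k(pair(pair(e, pair(pair(e, e), pair(b, b))), pair(pair(e, e), pair(b, b))), pair(e, pair(e, b))), e), e)  →  pair(pair(b, e), e)   [R3 at 1.1]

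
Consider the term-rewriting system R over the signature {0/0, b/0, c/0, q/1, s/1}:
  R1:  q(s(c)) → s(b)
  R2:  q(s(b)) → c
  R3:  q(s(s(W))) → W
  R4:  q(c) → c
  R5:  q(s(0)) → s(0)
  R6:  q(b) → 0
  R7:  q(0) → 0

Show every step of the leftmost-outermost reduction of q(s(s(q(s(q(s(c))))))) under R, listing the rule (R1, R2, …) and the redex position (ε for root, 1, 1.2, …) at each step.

1. q(s(s(q(s(q(s(c)))))))  →  q(s(q(s(c))))   [R3 at ε]
2. q(s(q(s(c))))  →  q(s(s(b)))   [R1 at 1.1]
3. q(s(s(b)))  →  b   [R3 at ε]

b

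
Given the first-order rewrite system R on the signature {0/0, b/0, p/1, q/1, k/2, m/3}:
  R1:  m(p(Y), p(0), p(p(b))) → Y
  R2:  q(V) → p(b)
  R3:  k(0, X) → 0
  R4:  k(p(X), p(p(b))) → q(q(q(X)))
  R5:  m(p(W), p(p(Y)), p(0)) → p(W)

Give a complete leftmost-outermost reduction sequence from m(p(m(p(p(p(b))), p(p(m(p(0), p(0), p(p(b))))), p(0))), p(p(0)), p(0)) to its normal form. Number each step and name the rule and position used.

p(p(p(p(b))))

1. m(p(m(p(p(p(b))), p(p(m(p(0), p(0), p(p(b))))), p(0))), p(p(0)), p(0))  →  p(m(p(p(p(b))), p(p(m(p(0), p(0), p(p(b))))), p(0)))   [R5 at ε]
2. p(m(p(p(p(b))), p(p(m(p(0), p(0), p(p(b))))), p(0)))  →  p(p(p(p(b))))   [R5 at 1]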